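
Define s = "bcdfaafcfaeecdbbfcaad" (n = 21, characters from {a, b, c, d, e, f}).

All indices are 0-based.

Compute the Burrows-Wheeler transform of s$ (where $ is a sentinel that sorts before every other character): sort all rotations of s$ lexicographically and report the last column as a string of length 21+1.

rank  rotation                last
    0  $bcdfaafcfaeecdbbfcaad  d
    1  aad$bcdfaafcfaeecdbbfc  c
    2  aafcfaeecdbbfcaad$bcdf  f
    3  ad$bcdfaafcfaeecdbbfca  a
    4  aeecdbbfcaad$bcdfaafcf  f
    5  afcfaeecdbbfcaad$bcdfa  a
    6  bbfcaad$bcdfaafcfaeecd  d
    7  bcdfaafcfaeecdbbfcaad$  $
    8  bfcaad$bcdfaafcfaeecdb  b
    9  caad$bcdfaafcfaeecdbbf  f
   10  cdbbfcaad$bcdfaafcfaee  e
   11  cdfaafcfaeecdbbfcaad$b  b
   12  cfaeecdbbfcaad$bcdfaaf  f
   13  d$bcdfaafcfaeecdbbfcaa  a
   14  dbbfcaad$bcdfaafcfaeec  c
   15  dfaafcfaeecdbbfcaad$bc  c
   16  ecdbbfcaad$bcdfaafcfae  e
   17  eecdbbfcaad$bcdfaafcfa  a
   18  faafcfaeecdbbfcaad$bcd  d
   19  faeecdbbfcaad$bcdfaafc  c
   20  fcaad$bcdfaafcfaeecdbb  b
   21  fcfaeecdbbfcaad$bcdfaa  a

dcfafad$bfebfacceadcba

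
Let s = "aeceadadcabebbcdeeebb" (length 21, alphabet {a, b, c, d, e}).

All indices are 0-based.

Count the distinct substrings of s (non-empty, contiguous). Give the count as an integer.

rank | idx | suffix
   0 |   9 | abebbcdeeebb
   1 |   4 | adadcabebbcdeeebb
   2 |   6 | adcabebbcdeeebb
   3 |   0 | aeceadadcabebbcdeeebb
   4 |  20 | b
   5 |  19 | bb
   6 |  12 | bbcdeeebb
   7 |  13 | bcdeeebb
   8 |  10 | bebbcdeeebb
   9 |   8 | cabebbcdeeebb
  10 |  14 | cdeeebb
  11 |   2 | ceadadcabebbcdeeebb
  12 |   5 | dadcabebbcdeeebb
  13 |   7 | dcabebbcdeeebb
  14 |  15 | deeebb
  15 |   3 | eadadcabebbcdeeebb
  16 |  18 | ebb
  17 |  11 | ebbcdeeebb
  18 |   1 | eceadadcabebbcdeeebb
  19 |  17 | eebb
  20 |  16 | eeebb

SA = [9, 4, 6, 0, 20, 19, 12, 13, 10, 8, 14, 2, 5, 7, 15, 3, 18, 11, 1, 17, 16]
i: (SA[i-1],SA[i]) lcp shared
  1: (9,4) 1 'a'
  2: (4,6) 2 'ad'
  3: (6,0) 1 'a'
  4: (0,20) 0 ''
  5: (20,19) 1 'b'
  6: (19,12) 2 'bb'
  7: (12,13) 1 'b'
  8: (13,10) 1 'b'
  9: (10,8) 0 ''
  10: (8,14) 1 'c'
  11: (14,2) 1 'c'
  12: (2,5) 0 ''
  13: (5,7) 1 'd'
  14: (7,15) 1 'd'
  15: (15,3) 0 ''
  16: (3,18) 1 'e'
  17: (18,11) 3 'ebb'
  18: (11,1) 1 'e'
  19: (1,17) 1 'e'
  20: (17,16) 2 'ee'

n(n+1)/2 = 21·22/2 = 231
Σ LCP = 0 + 1 + 2 + 1 + 0 + 1 + 2 + 1 + 1 + 0 + 1 + 1 + 0 + 1 + 1 + 0 + 1 + 3 + 1 + 1 + 2 = 21
distinct = 231 − 21 = 210

210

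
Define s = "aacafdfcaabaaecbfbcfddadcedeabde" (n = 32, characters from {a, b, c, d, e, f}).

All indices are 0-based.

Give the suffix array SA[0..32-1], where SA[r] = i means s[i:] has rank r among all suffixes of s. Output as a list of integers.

[8, 0, 11, 9, 28, 1, 22, 12, 3, 10, 17, 29, 15, 7, 2, 14, 24, 18, 21, 23, 20, 30, 26, 5, 31, 27, 13, 25, 16, 6, 19, 4]

rank→(start, suffix):
  0 → (8, 'aabaaecbfbcfddadcedeabde')
  1 → (0, 'aacafdfcaabaaecbfbcfddadcedeabde')
  2 → (11, 'aaecbfbcfddadcedeabde')
  3 → (9, 'abaaecbfbcfddadcedeabde')
  4 → (28, 'abde')
  5 → (1, 'acafdfcaabaaecbfbcfddadcedeabde')
  6 → (22, 'adcedeabde')
  7 → (12, 'aecbfbcfddadcedeabde')
  8 → (3, 'afdfcaabaaecbfbcfddadcedeabde')
  9 → (10, 'baaecbfbcfddadcedeabde')
  10 → (17, 'bcfddadcedeabde')
  11 → (29, 'bde')
  12 → (15, 'bfbcfddadcedeabde')
  13 → (7, 'caabaaecbfbcfddadcedeabde')
  14 → (2, 'cafdfcaabaaecbfbcfddadcedeabde')
  15 → (14, 'cbfbcfddadcedeabde')
  16 → (24, 'cedeabde')
  17 → (18, 'cfddadcedeabde')
  18 → (21, 'dadcedeabde')
  19 → (23, 'dcedeabde')
  20 → (20, 'ddadcedeabde')
  21 → (30, 'de')
  22 → (26, 'deabde')
  23 → (5, 'dfcaabaaecbfbcfddadcedeabde')
  24 → (31, 'e')
  25 → (27, 'eabde')
  26 → (13, 'ecbfbcfddadcedeabde')
  27 → (25, 'edeabde')
  28 → (16, 'fbcfddadcedeabde')
  29 → (6, 'fcaabaaecbfbcfddadcedeabde')
  30 → (19, 'fddadcedeabde')
  31 → (4, 'fdfcaabaaecbfbcfddadcedeabde')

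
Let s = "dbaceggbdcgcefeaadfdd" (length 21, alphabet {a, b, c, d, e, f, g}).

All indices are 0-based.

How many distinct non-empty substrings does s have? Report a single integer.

216

rank→(start, suffix):
  0 → (15, 'aadfdd')
  1 → (2, 'aceggbdcgcefeaadfdd')
  2 → (16, 'adfdd')
  3 → (1, 'baceggbdcgcefeaadfdd')
  4 → (7, 'bdcgcefeaadfdd')
  5 → (11, 'cefeaadfdd')
  6 → (3, 'ceggbdcgcefeaadfdd')
  7 → (9, 'cgcefeaadfdd')
  8 → (20, 'd')
  9 → (0, 'dbaceggbdcgcefeaadfdd')
  10 → (8, 'dcgcefeaadfdd')
  11 → (19, 'dd')
  12 → (17, 'dfdd')
  13 → (14, 'eaadfdd')
  14 → (12, 'efeaadfdd')
  15 → (4, 'eggbdcgcefeaadfdd')
  16 → (18, 'fdd')
  17 → (13, 'feaadfdd')
  18 → (6, 'gbdcgcefeaadfdd')
  19 → (10, 'gcefeaadfdd')
  20 → (5, 'ggbdcgcefeaadfdd')

SA = [15, 2, 16, 1, 7, 11, 3, 9, 20, 0, 8, 19, 17, 14, 12, 4, 18, 13, 6, 10, 5]
i: (SA[i-1],SA[i]) lcp shared
  1: (15,2) 1 'a'
  2: (2,16) 1 'a'
  3: (16,1) 0 ''
  4: (1,7) 1 'b'
  5: (7,11) 0 ''
  6: (11,3) 2 'ce'
  7: (3,9) 1 'c'
  8: (9,20) 0 ''
  9: (20,0) 1 'd'
  10: (0,8) 1 'd'
  11: (8,19) 1 'd'
  12: (19,17) 1 'd'
  13: (17,14) 0 ''
  14: (14,12) 1 'e'
  15: (12,4) 1 'e'
  16: (4,18) 0 ''
  17: (18,13) 1 'f'
  18: (13,6) 0 ''
  19: (6,10) 1 'g'
  20: (10,5) 1 'g'

n(n+1)/2 = 21·22/2 = 231
Σ LCP = 0 + 1 + 1 + 0 + 1 + 0 + 2 + 1 + 0 + 1 + 1 + 1 + 1 + 0 + 1 + 1 + 0 + 1 + 0 + 1 + 1 = 15
distinct = 231 − 15 = 216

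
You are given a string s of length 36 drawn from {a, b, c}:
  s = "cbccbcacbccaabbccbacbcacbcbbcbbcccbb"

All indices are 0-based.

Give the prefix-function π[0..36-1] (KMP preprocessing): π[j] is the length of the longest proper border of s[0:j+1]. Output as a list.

π[0] = 0
j=1 s[j]='b': π[1]=0 (border '')
j=2 s[j]='c': π[2]=1 (border 'c')
j=3 s[j]='c': k: 1→0; π[3]=1 (border 'c')
j=4 s[j]='b': π[4]=2 (border 'cb')
j=5 s[j]='c': π[5]=3 (border 'cbc')
j=6 s[j]='a': k: 3→1→0; π[6]=0 (border '')
j=7 s[j]='c': π[7]=1 (border 'c')
j=8 s[j]='b': π[8]=2 (border 'cb')
j=9 s[j]='c': π[9]=3 (border 'cbc')
j=10 s[j]='c': π[10]=4 (border 'cbcc')
j=11 s[j]='a': k: 4→1→0; π[11]=0 (border '')
j=12 s[j]='a': π[12]=0 (border '')
j=13 s[j]='b': π[13]=0 (border '')
j=14 s[j]='b': π[14]=0 (border '')
j=15 s[j]='c': π[15]=1 (border 'c')
j=16 s[j]='c': k: 1→0; π[16]=1 (border 'c')
j=17 s[j]='b': π[17]=2 (border 'cb')
j=18 s[j]='a': k: 2→0; π[18]=0 (border '')
j=19 s[j]='c': π[19]=1 (border 'c')
j=20 s[j]='b': π[20]=2 (border 'cb')
j=21 s[j]='c': π[21]=3 (border 'cbc')
j=22 s[j]='a': k: 3→1→0; π[22]=0 (border '')
j=23 s[j]='c': π[23]=1 (border 'c')
j=24 s[j]='b': π[24]=2 (border 'cb')
j=25 s[j]='c': π[25]=3 (border 'cbc')
j=26 s[j]='b': k: 3→1; π[26]=2 (border 'cb')
j=27 s[j]='b': k: 2→0; π[27]=0 (border '')
j=28 s[j]='c': π[28]=1 (border 'c')
j=29 s[j]='b': π[29]=2 (border 'cb')
j=30 s[j]='b': k: 2→0; π[30]=0 (border '')
j=31 s[j]='c': π[31]=1 (border 'c')
j=32 s[j]='c': k: 1→0; π[32]=1 (border 'c')
j=33 s[j]='c': k: 1→0; π[33]=1 (border 'c')
j=34 s[j]='b': π[34]=2 (border 'cb')
j=35 s[j]='b': k: 2→0; π[35]=0 (border '')

[0, 0, 1, 1, 2, 3, 0, 1, 2, 3, 4, 0, 0, 0, 0, 1, 1, 2, 0, 1, 2, 3, 0, 1, 2, 3, 2, 0, 1, 2, 0, 1, 1, 1, 2, 0]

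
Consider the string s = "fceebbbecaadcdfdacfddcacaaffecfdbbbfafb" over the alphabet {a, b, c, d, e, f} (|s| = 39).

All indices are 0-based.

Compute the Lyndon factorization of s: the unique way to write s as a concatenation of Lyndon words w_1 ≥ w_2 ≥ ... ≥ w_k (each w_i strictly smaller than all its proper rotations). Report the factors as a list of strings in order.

emit factor 1: 'f' (i=0, period=1)
emit factor 2: 'cee' (i=1, period=3)
emit factor 3: 'bbbec' (i=4, period=5)
emit factor 4: 'aadcdfdacfddcacaaffecfdbbbfafb' (i=9, period=30)

["f", "cee", "bbbec", "aadcdfdacfddcacaaffecfdbbbfafb"]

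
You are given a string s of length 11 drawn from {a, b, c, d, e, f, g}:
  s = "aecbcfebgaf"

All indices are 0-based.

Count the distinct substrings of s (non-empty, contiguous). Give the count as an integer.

61

rank→(start, suffix):
  0 → (0, 'aecbcfebgaf')
  1 → (9, 'af')
  2 → (3, 'bcfebgaf')
  3 → (7, 'bgaf')
  4 → (2, 'cbcfebgaf')
  5 → (4, 'cfebgaf')
  6 → (6, 'ebgaf')
  7 → (1, 'ecbcfebgaf')
  8 → (10, 'f')
  9 → (5, 'febgaf')
  10 → (8, 'gaf')

SA = [0, 9, 3, 7, 2, 4, 6, 1, 10, 5, 8]
[i] adj suffixes → lcp
  [1] 0/9 → 1 ('a')
  [2] 9/3 → 0 ('')
  [3] 3/7 → 1 ('b')
  [4] 7/2 → 0 ('')
  [5] 2/4 → 1 ('c')
  [6] 4/6 → 0 ('')
  [7] 6/1 → 1 ('e')
  [8] 1/10 → 0 ('')
  [9] 10/5 → 1 ('f')
  [10] 5/8 → 0 ('')

n(n+1)/2 = 11·12/2 = 66
Σ LCP = 0 + 1 + 0 + 1 + 0 + 1 + 0 + 1 + 0 + 1 + 0 = 5
distinct = 66 − 5 = 61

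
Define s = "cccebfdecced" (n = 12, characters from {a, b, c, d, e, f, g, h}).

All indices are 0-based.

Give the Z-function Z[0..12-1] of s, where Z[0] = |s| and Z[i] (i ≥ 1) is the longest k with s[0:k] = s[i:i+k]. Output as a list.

Z[0]=12
i=1: i≥r, start 0; Z[1]=2 scan→box=[1,3)
i=2: min(r-i=1, Z[1]=2)=1; Z[2]=1
i=3: i≥r, start 0; Z[3]=0
i=4: i≥r, start 0; Z[4]=0
i=5: i≥r, start 0; Z[5]=0
i=6: i≥r, start 0; Z[6]=0
i=7: i≥r, start 0; Z[7]=0
i=8: i≥r, start 0; Z[8]=2 scan→box=[8,10)
i=9: min(r-i=1, Z[1]=2)=1; Z[9]=1
i=10: i≥r, start 0; Z[10]=0
i=11: i≥r, start 0; Z[11]=0

[12, 2, 1, 0, 0, 0, 0, 0, 2, 1, 0, 0]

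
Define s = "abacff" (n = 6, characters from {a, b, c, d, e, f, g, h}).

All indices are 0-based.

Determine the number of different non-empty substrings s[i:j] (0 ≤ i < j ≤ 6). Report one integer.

19

rank | idx | suffix
   0 |   0 | abacff
   1 |   2 | acff
   2 |   1 | bacff
   3 |   3 | cff
   4 |   5 | f
   5 |   4 | ff

SA = [0, 2, 1, 3, 5, 4]
rank  pair      lcp
   1  s[0:],s[2:]  1  'a'
   2  s[2:],s[1:]  0  ''
   3  s[1:],s[3:]  0  ''
   4  s[3:],s[5:]  0  ''
   5  s[5:],s[4:]  1  'f'

n(n+1)/2 = 6·7/2 = 21
Σ LCP = 0 + 1 + 0 + 0 + 0 + 1 = 2
distinct = 21 − 2 = 19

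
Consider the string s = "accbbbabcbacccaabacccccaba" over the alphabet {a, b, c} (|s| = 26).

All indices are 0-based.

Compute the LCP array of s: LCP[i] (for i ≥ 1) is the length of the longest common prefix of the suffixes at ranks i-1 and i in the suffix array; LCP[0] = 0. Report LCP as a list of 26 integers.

[0, 1, 1, 3, 2, 1, 3, 4, 0, 2, 2, 5, 1, 2, 1, 0, 2, 1, 2, 1, 3, 2, 2, 4, 3, 4]

sorted suffixes:
  #0 SA[0]=25  'a'
  #1 SA[1]=14  'aabacccccaba'
  #2 SA[2]=23  'aba'
  #3 SA[3]=15  'abacccccaba'
  #4 SA[4]=6  'abcbacccaabacccccaba'
  #5 SA[5]=0  'accbbbabcbacccaabacccccaba'
  #6 SA[6]=10  'acccaabacccccaba'
  #7 SA[7]=17  'acccccaba'
  #8 SA[8]=24  'ba'
  #9 SA[9]=5  'babcbacccaabacccccaba'
  #10 SA[10]=9  'bacccaabacccccaba'
  #11 SA[11]=16  'bacccccaba'
  #12 SA[12]=4  'bbabcbacccaabacccccaba'
  #13 SA[13]=3  'bbbabcbacccaabacccccaba'
  #14 SA[14]=7  'bcbacccaabacccccaba'
  #15 SA[15]=13  'caabacccccaba'
  #16 SA[16]=22  'caba'
  #17 SA[17]=8  'cbacccaabacccccaba'
  #18 SA[18]=2  'cbbbabcbacccaabacccccaba'
  #19 SA[19]=12  'ccaabacccccaba'
  #20 SA[20]=21  'ccaba'
  #21 SA[21]=1  'ccbbbabcbacccaabacccccaba'
  #22 SA[22]=11  'cccaabacccccaba'
  #23 SA[23]=20  'cccaba'
  #24 SA[24]=19  'ccccaba'
  #25 SA[25]=18  'cccccaba'

SA = [25, 14, 23, 15, 6, 0, 10, 17, 24, 5, 9, 16, 4, 3, 7, 13, 22, 8, 2, 12, 21, 1, 11, 20, 19, 18]
rank  pair      lcp
   1  s[25:],s[14:]  1  'a'
   2  s[14:],s[23:]  1  'a'
   3  s[23:],s[15:]  3  'aba'
   4  s[15:],s[6:]  2  'ab'
   5  s[6:],s[0:]  1  'a'
   6  s[0:],s[10:]  3  'acc'
   7  s[10:],s[17:]  4  'accc'
   8  s[17:],s[24:]  0  ''
   9  s[24:],s[5:]  2  'ba'
  10  s[5:],s[9:]  2  'ba'
  11  s[9:],s[16:]  5  'baccc'
  12  s[16:],s[4:]  1  'b'
  13  s[4:],s[3:]  2  'bb'
  14  s[3:],s[7:]  1  'b'
  15  s[7:],s[13:]  0  ''
  16  s[13:],s[22:]  2  'ca'
  17  s[22:],s[8:]  1  'c'
  18  s[8:],s[2:]  2  'cb'
  19  s[2:],s[12:]  1  'c'
  20  s[12:],s[21:]  3  'cca'
  21  s[21:],s[1:]  2  'cc'
  22  s[1:],s[11:]  2  'cc'
  23  s[11:],s[20:]  4  'ccca'
  24  s[20:],s[19:]  3  'ccc'
  25  s[19:],s[18:]  4  'cccc'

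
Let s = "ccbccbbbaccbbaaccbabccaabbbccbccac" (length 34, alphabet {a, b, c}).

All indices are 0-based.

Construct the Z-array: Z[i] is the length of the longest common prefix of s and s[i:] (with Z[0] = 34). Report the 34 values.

[34, 1, 0, 3, 1, 0, 0, 0, 0, 3, 1, 0, 0, 0, 0, 3, 1, 0, 0, 0, 2, 1, 0, 0, 0, 0, 0, 5, 1, 0, 2, 1, 0, 1]

Z[0]=34
i=1: fresh scan; Z[1]=1 extend→box=[1,2)
i=2: fresh scan; Z[2]=0
i=3: fresh scan; Z[3]=3 extend→box=[3,6)
i=4: min(r-i=2, Z[1]=1)=1; Z[4]=1
i=5: min(r-i=1, Z[2]=0)=0; Z[5]=0
i=6: fresh scan; Z[6]=0
i=7: fresh scan; Z[7]=0
i=8: fresh scan; Z[8]=0
i=9: fresh scan; Z[9]=3 extend→box=[9,12)
i=10: min(r-i=2, Z[1]=1)=1; Z[10]=1
i=11: min(r-i=1, Z[2]=0)=0; Z[11]=0
i=12: fresh scan; Z[12]=0
i=13: fresh scan; Z[13]=0
i=14: fresh scan; Z[14]=0
i=15: fresh scan; Z[15]=3 extend→box=[15,18)
i=16: min(r-i=2, Z[1]=1)=1; Z[16]=1
i=17: min(r-i=1, Z[2]=0)=0; Z[17]=0
i=18: fresh scan; Z[18]=0
i=19: fresh scan; Z[19]=0
i=20: fresh scan; Z[20]=2 extend→box=[20,22)
i=21: min(r-i=1, Z[1]=1)=1; Z[21]=1
i=22: fresh scan; Z[22]=0
i=23: fresh scan; Z[23]=0
i=24: fresh scan; Z[24]=0
i=25: fresh scan; Z[25]=0
i=26: fresh scan; Z[26]=0
i=27: fresh scan; Z[27]=5 extend→box=[27,32)
i=28: min(r-i=4, Z[1]=1)=1; Z[28]=1
i=29: min(r-i=3, Z[2]=0)=0; Z[29]=0
i=30: min(r-i=2, Z[3]=3)=2; Z[30]=2
i=31: min(r-i=1, Z[4]=1)=1; Z[31]=1
i=32: fresh scan; Z[32]=0
i=33: fresh scan; Z[33]=1 extend→box=[33,34)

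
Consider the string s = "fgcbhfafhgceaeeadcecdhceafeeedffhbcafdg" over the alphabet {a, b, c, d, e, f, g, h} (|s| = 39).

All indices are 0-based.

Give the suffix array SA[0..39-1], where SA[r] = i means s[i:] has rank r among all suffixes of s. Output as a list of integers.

[15, 12, 35, 24, 6, 33, 3, 34, 2, 19, 10, 22, 17, 16, 29, 37, 20, 14, 11, 23, 18, 28, 13, 27, 26, 5, 36, 25, 30, 0, 31, 7, 38, 1, 9, 32, 21, 4, 8]

rank→(start, suffix):
  0 → (15, 'adcecdhceafeeedffhbcafdg')
  1 → (12, 'aeeadcecdhceafeeedffhbcafdg')
  2 → (35, 'afdg')
  3 → (24, 'afeeedffhbcafdg')
  4 → (6, 'afhgceaeeadcecdhceafeeedffhbcafdg')
  5 → (33, 'bcafdg')
  6 → (3, 'bhfafhgceaeeadcecdhceafeeedffhbcafdg')
  7 → (34, 'cafdg')
  8 → (2, 'cbhfafhgceaeeadcecdhceafeeedffhbcafdg')
  9 → (19, 'cdhceafeeedffhbcafdg')
  10 → (10, 'ceaeeadcecdhceafeeedffhbcafdg')
  11 → (22, 'ceafeeedffhbcafdg')
  12 → (17, 'cecdhceafeeedffhbcafdg')
  13 → (16, 'dcecdhceafeeedffhbcafdg')
  14 → (29, 'dffhbcafdg')
  15 → (37, 'dg')
  16 → (20, 'dhceafeeedffhbcafdg')
  17 → (14, 'eadcecdhceafeeedffhbcafdg')
  18 → (11, 'eaeeadcecdhceafeeedffhbcafdg')
  19 → (23, 'eafeeedffhbcafdg')
  20 → (18, 'ecdhceafeeedffhbcafdg')
  21 → (28, 'edffhbcafdg')
  22 → (13, 'eeadcecdhceafeeedffhbcafdg')
  23 → (27, 'eedffhbcafdg')
  24 → (26, 'eeedffhbcafdg')
  25 → (5, 'fafhgceaeeadcecdhceafeeedffhbcafdg')
  26 → (36, 'fdg')
  27 → (25, 'feeedffhbcafdg')
  28 → (30, 'ffhbcafdg')
  29 → (0, 'fgcbhfafhgceaeeadcecdhceafeeedffhbcafdg')
  30 → (31, 'fhbcafdg')
  31 → (7, 'fhgceaeeadcecdhceafeeedffhbcafdg')
  32 → (38, 'g')
  33 → (1, 'gcbhfafhgceaeeadcecdhceafeeedffhbcafdg')
  34 → (9, 'gceaeeadcecdhceafeeedffhbcafdg')
  35 → (32, 'hbcafdg')
  36 → (21, 'hceafeeedffhbcafdg')
  37 → (4, 'hfafhgceaeeadcecdhceafeeedffhbcafdg')
  38 → (8, 'hgceaeeadcecdhceafeeedffhbcafdg')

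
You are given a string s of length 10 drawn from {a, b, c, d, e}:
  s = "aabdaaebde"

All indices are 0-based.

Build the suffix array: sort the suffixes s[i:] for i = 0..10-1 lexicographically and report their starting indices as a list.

rank→(start, suffix):
  0 → (0, 'aabdaaebde')
  1 → (4, 'aaebde')
  2 → (1, 'abdaaebde')
  3 → (5, 'aebde')
  4 → (2, 'bdaaebde')
  5 → (7, 'bde')
  6 → (3, 'daaebde')
  7 → (8, 'de')
  8 → (9, 'e')
  9 → (6, 'ebde')

[0, 4, 1, 5, 2, 7, 3, 8, 9, 6]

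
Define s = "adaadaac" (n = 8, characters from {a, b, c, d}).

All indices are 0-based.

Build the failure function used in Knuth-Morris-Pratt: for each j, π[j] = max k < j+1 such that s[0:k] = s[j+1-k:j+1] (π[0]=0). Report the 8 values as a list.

[0, 0, 1, 1, 2, 3, 4, 0]

π[0] = 0
j=1 s[j]='d': π[1]=0 (border '')
j=2 s[j]='a': π[2]=1 (border 'a')
j=3 s[j]='a': k: 1→0; π[3]=1 (border 'a')
j=4 s[j]='d': π[4]=2 (border 'ad')
j=5 s[j]='a': π[5]=3 (border 'ada')
j=6 s[j]='a': π[6]=4 (border 'adaa')
j=7 s[j]='c': k: 4→1→0; π[7]=0 (border '')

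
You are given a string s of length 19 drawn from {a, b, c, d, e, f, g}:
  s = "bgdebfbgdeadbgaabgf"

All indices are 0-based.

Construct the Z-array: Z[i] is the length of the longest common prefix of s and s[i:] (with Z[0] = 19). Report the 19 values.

[19, 0, 0, 0, 1, 0, 4, 0, 0, 0, 0, 0, 2, 0, 0, 0, 2, 0, 0]

Z[0]=19
i=1: outside box; Z[1]=0
i=2: outside box; Z[2]=0
i=3: outside box; Z[3]=0
i=4: outside box; Z[4]=1 scan→box=[4,5)
i=5: outside box; Z[5]=0
i=6: outside box; Z[6]=4 scan→box=[6,10)
i=7: min(r-i=3, Z[1]=0)=0; Z[7]=0
i=8: min(r-i=2, Z[2]=0)=0; Z[8]=0
i=9: min(r-i=1, Z[3]=0)=0; Z[9]=0
i=10: outside box; Z[10]=0
i=11: outside box; Z[11]=0
i=12: outside box; Z[12]=2 scan→box=[12,14)
i=13: min(r-i=1, Z[1]=0)=0; Z[13]=0
i=14: outside box; Z[14]=0
i=15: outside box; Z[15]=0
i=16: outside box; Z[16]=2 scan→box=[16,18)
i=17: min(r-i=1, Z[1]=0)=0; Z[17]=0
i=18: outside box; Z[18]=0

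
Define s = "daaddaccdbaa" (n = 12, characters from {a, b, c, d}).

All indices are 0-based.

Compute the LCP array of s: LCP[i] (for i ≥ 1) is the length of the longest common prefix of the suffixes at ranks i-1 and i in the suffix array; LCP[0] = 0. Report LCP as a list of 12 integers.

[0, 1, 2, 1, 1, 0, 0, 1, 0, 2, 1, 1]

rank | idx | suffix
   0 |  11 | a
   1 |  10 | aa
   2 |   1 | aaddaccdbaa
   3 |   5 | accdbaa
   4 |   2 | addaccdbaa
   5 |   9 | baa
   6 |   6 | ccdbaa
   7 |   7 | cdbaa
   8 |   0 | daaddaccdbaa
   9 |   4 | daccdbaa
  10 |   8 | dbaa
  11 |   3 | ddaccdbaa

SA = [11, 10, 1, 5, 2, 9, 6, 7, 0, 4, 8, 3]
i: (SA[i-1],SA[i]) lcp shared
  1: (11,10) 1 'a'
  2: (10,1) 2 'aa'
  3: (1,5) 1 'a'
  4: (5,2) 1 'a'
  5: (2,9) 0 ''
  6: (9,6) 0 ''
  7: (6,7) 1 'c'
  8: (7,0) 0 ''
  9: (0,4) 2 'da'
  10: (4,8) 1 'd'
  11: (8,3) 1 'd'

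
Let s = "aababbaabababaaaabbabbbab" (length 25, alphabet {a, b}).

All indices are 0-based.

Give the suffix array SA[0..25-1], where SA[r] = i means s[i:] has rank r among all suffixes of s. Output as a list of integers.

[13, 14, 6, 0, 15, 23, 11, 9, 7, 1, 3, 16, 19, 24, 12, 5, 22, 10, 8, 2, 18, 4, 21, 17, 20]

sorted suffixes:
  #0 SA[0]=13  'aaaabbabbbab'
  #1 SA[1]=14  'aaabbabbbab'
  #2 SA[2]=6  'aabababaaaabbabbbab'
  #3 SA[3]=0  'aababbaabababaaaabbabbbab'
  #4 SA[4]=15  'aabbabbbab'
  #5 SA[5]=23  'ab'
  #6 SA[6]=11  'abaaaabbabbbab'
  #7 SA[7]=9  'ababaaaabbabbbab'
  #8 SA[8]=7  'abababaaaabbabbbab'
  #9 SA[9]=1  'ababbaabababaaaabbabbbab'
  #10 SA[10]=3  'abbaabababaaaabbabbbab'
  #11 SA[11]=16  'abbabbbab'
  #12 SA[12]=19  'abbbab'
  #13 SA[13]=24  'b'
  #14 SA[14]=12  'baaaabbabbbab'
  #15 SA[15]=5  'baabababaaaabbabbbab'
  #16 SA[16]=22  'bab'
  #17 SA[17]=10  'babaaaabbabbbab'
  #18 SA[18]=8  'bababaaaabbabbbab'
  #19 SA[19]=2  'babbaabababaaaabbabbbab'
  #20 SA[20]=18  'babbbab'
  #21 SA[21]=4  'bbaabababaaaabbabbbab'
  #22 SA[22]=21  'bbab'
  #23 SA[23]=17  'bbabbbab'
  #24 SA[24]=20  'bbbab'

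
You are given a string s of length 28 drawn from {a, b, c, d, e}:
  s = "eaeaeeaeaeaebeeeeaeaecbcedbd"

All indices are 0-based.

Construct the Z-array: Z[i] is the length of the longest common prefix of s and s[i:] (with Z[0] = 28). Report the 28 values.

Z[0]=28
i=1: outside box; Z[1]=0
i=2: outside box; Z[2]=3 grow→box=[2,5)
i=3: min(r-i=2, Z[1]=0)=0; Z[3]=0
i=4: min(r-i=1, Z[2]=3)=1; Z[4]=1
i=5: outside box; Z[5]=5 grow→box=[5,10)
i=6: min(r-i=4, Z[1]=0)=0; Z[6]=0
i=7: min(r-i=3, Z[2]=3)=3; Z[7]=5 grow→box=[7,12)
i=8: min(r-i=4, Z[1]=0)=0; Z[8]=0
i=9: min(r-i=3, Z[2]=3)=3; Z[9]=3
i=10: min(r-i=2, Z[3]=0)=0; Z[10]=0
i=11: min(r-i=1, Z[4]=1)=1; Z[11]=1
i=12: outside box; Z[12]=0
i=13: outside box; Z[13]=1 grow→box=[13,14)
i=14: outside box; Z[14]=1 grow→box=[14,15)
i=15: outside box; Z[15]=1 grow→box=[15,16)
i=16: outside box; Z[16]=5 grow→box=[16,21)
i=17: min(r-i=4, Z[1]=0)=0; Z[17]=0
i=18: min(r-i=3, Z[2]=3)=3; Z[18]=3
i=19: min(r-i=2, Z[3]=0)=0; Z[19]=0
i=20: min(r-i=1, Z[4]=1)=1; Z[20]=1
i=21: outside box; Z[21]=0
i=22: outside box; Z[22]=0
i=23: outside box; Z[23]=0
i=24: outside box; Z[24]=1 grow→box=[24,25)
i=25: outside box; Z[25]=0
i=26: outside box; Z[26]=0
i=27: outside box; Z[27]=0

[28, 0, 3, 0, 1, 5, 0, 5, 0, 3, 0, 1, 0, 1, 1, 1, 5, 0, 3, 0, 1, 0, 0, 0, 1, 0, 0, 0]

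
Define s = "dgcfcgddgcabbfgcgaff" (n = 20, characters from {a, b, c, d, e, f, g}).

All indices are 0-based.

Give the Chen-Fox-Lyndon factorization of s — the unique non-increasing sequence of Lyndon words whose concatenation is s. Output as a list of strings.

emit factor 1: 'dg' (i=0, period=2)
emit factor 2: 'cfcgddg' (i=2, period=7)
emit factor 3: 'c' (i=9, period=1)
emit factor 4: 'abbfgcgaff' (i=10, period=10)

["dg", "cfcgddg", "c", "abbfgcgaff"]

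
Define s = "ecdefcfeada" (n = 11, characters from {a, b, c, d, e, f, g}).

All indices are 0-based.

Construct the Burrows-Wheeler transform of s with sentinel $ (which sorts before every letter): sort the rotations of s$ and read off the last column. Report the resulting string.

adeefacf$dec

rank  rotation      last
    0  $ecdefcfeada  a
    1  a$ecdefcfead  d
    2  ada$ecdefcfe  e
    3  cdefcfeada$e  e
    4  cfeada$ecdef  f
    5  da$ecdefcfea  a
    6  defcfeada$ec  c
    7  eada$ecdefcf  f
    8  ecdefcfeada$  $
    9  efcfeada$ecd  d
   10  fcfeada$ecde  e
   11  feada$ecdefc  c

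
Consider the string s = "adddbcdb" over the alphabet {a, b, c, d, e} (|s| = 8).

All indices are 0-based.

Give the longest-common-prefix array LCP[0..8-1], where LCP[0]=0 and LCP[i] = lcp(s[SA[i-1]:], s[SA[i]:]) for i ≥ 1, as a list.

[0, 0, 1, 0, 0, 2, 1, 2]

rank→(start, suffix):
  0 → (0, 'adddbcdb')
  1 → (7, 'b')
  2 → (4, 'bcdb')
  3 → (5, 'cdb')
  4 → (6, 'db')
  5 → (3, 'dbcdb')
  6 → (2, 'ddbcdb')
  7 → (1, 'dddbcdb')

SA = [0, 7, 4, 5, 6, 3, 2, 1]
[i] adj suffixes → lcp
  [1] 0/7 → 0 ('')
  [2] 7/4 → 1 ('b')
  [3] 4/5 → 0 ('')
  [4] 5/6 → 0 ('')
  [5] 6/3 → 2 ('db')
  [6] 3/2 → 1 ('d')
  [7] 2/1 → 2 ('dd')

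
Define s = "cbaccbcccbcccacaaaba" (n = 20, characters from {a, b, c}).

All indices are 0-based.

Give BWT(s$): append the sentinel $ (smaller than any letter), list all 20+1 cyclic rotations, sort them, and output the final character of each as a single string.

rank  rotation               last
    0  $cbaccbcccbcccacaaaba  a
    1  a$cbaccbcccbcccacaaab  b
    2  aaaba$cbaccbcccbcccac  c
    3  aaba$cbaccbcccbcccaca  a
    4  aba$cbaccbcccbcccacaa  a
    5  acaaaba$cbaccbcccbccc  c
    6  accbcccbcccacaaaba$cb  b
    7  ba$cbaccbcccbcccacaaa  a
    8  baccbcccbcccacaaaba$c  c
    9  bcccacaaaba$cbaccbccc  c
   10  bcccbcccacaaaba$cbacc  c
   11  caaaba$cbaccbcccbccca  a
   12  cacaaaba$cbaccbcccbcc  c
   13  cbaccbcccbcccacaaaba$  $
   14  cbcccacaaaba$cbaccbcc  c
   15  cbcccbcccacaaaba$cbac  c
   16  ccacaaaba$cbaccbcccbc  c
   17  ccbcccacaaaba$cbaccbc  c
   18  ccbcccbcccacaaaba$cba  a
   19  cccacaaaba$cbaccbcccb  b
   20  cccbcccacaaaba$cbaccb  b

abcaacbacccac$ccccabb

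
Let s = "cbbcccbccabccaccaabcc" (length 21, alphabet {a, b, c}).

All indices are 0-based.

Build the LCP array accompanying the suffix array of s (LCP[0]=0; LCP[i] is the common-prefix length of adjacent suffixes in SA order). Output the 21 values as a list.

rank→(start, suffix):
  0 → (16, 'aabcc')
  1 → (17, 'abcc')
  2 → (9, 'abccaccaabcc')
  3 → (13, 'accaabcc')
  4 → (1, 'bbcccbccabccaccaabcc')
  5 → (18, 'bcc')
  6 → (6, 'bccabccaccaabcc')
  7 → (10, 'bccaccaabcc')
  8 → (2, 'bcccbccabccaccaabcc')
  9 → (20, 'c')
  10 → (15, 'caabcc')
  11 → (8, 'cabccaccaabcc')
  12 → (12, 'caccaabcc')
  13 → (0, 'cbbcccbccabccaccaabcc')
  14 → (5, 'cbccabccaccaabcc')
  15 → (19, 'cc')
  16 → (14, 'ccaabcc')
  17 → (7, 'ccabccaccaabcc')
  18 → (11, 'ccaccaabcc')
  19 → (4, 'ccbccabccaccaabcc')
  20 → (3, 'cccbccabccaccaabcc')

SA = [16, 17, 9, 13, 1, 18, 6, 10, 2, 20, 15, 8, 12, 0, 5, 19, 14, 7, 11, 4, 3]
[i] adj suffixes → lcp
  [1] 16/17 → 1 ('a')
  [2] 17/9 → 4 ('abcc')
  [3] 9/13 → 1 ('a')
  [4] 13/1 → 0 ('')
  [5] 1/18 → 1 ('b')
  [6] 18/6 → 3 ('bcc')
  [7] 6/10 → 4 ('bcca')
  [8] 10/2 → 3 ('bcc')
  [9] 2/20 → 0 ('')
  [10] 20/15 → 1 ('c')
  [11] 15/8 → 2 ('ca')
  [12] 8/12 → 2 ('ca')
  [13] 12/0 → 1 ('c')
  [14] 0/5 → 2 ('cb')
  [15] 5/19 → 1 ('c')
  [16] 19/14 → 2 ('cc')
  [17] 14/7 → 3 ('cca')
  [18] 7/11 → 3 ('cca')
  [19] 11/4 → 2 ('cc')
  [20] 4/3 → 2 ('cc')

[0, 1, 4, 1, 0, 1, 3, 4, 3, 0, 1, 2, 2, 1, 2, 1, 2, 3, 3, 2, 2]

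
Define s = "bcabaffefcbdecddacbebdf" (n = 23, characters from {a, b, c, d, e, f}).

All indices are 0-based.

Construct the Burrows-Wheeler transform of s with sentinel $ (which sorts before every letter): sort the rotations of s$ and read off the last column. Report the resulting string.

rank  rotation                  last
    0  $bcabaffefcbdecddacbebdf  f
    1  abaffefcbdecddacbebdf$bc  c
    2  acbebdf$bcabaffefcbdecdd  d
    3  affefcbdecddacbebdf$bcab  b
    4  baffefcbdecddacbebdf$bca  a
    5  bcabaffefcbdecddacbebdf$  $
    6  bdecddacbebdf$bcabaffefc  c
    7  bdf$bcabaffefcbdecddacbe  e
    8  bebdf$bcabaffefcbdecddac  c
    9  cabaffefcbdecddacbebdf$b  b
   10  cbdecddacbebdf$bcabaffef  f
   11  cbebdf$bcabaffefcbdecdda  a
   12  cddacbebdf$bcabaffefcbde  e
   13  dacbebdf$bcabaffefcbdecd  d
   14  ddacbebdf$bcabaffefcbdec  c
   15  decddacbebdf$bcabaffefcb  b
   16  df$bcabaffefcbdecddacbeb  b
   17  ebdf$bcabaffefcbdecddacb  b
   18  ecddacbebdf$bcabaffefcbd  d
   19  efcbdecddacbebdf$bcabaff  f
   20  f$bcabaffefcbdecddacbebd  d
   21  fcbdecddacbebdf$bcabaffe  e
   22  fefcbdecddacbebdf$bcabaf  f
   23  ffefcbdecddacbebdf$bcaba  a

fcdba$cecbfaedcbbbdfdefa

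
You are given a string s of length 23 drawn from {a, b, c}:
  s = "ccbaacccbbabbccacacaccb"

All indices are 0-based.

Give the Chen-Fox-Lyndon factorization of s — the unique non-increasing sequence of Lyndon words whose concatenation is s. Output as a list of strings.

["c", "c", "b", "aacccbbabbccacacaccb"]

emit factor 1: 'c' (i=0, period=1)
emit factor 2: 'c' (i=1, period=1)
emit factor 3: 'b' (i=2, period=1)
emit factor 4: 'aacccbbabbccacacaccb' (i=3, period=20)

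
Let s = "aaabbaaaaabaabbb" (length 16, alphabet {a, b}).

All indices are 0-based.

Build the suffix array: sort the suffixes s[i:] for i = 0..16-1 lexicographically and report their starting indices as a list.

rank→(start, suffix):
  0 → (5, 'aaaaabaabbb')
  1 → (6, 'aaaabaabbb')
  2 → (7, 'aaabaabbb')
  3 → (0, 'aaabbaaaaabaabbb')
  4 → (8, 'aabaabbb')
  5 → (1, 'aabbaaaaabaabbb')
  6 → (11, 'aabbb')
  7 → (9, 'abaabbb')
  8 → (2, 'abbaaaaabaabbb')
  9 → (12, 'abbb')
  10 → (15, 'b')
  11 → (4, 'baaaaabaabbb')
  12 → (10, 'baabbb')
  13 → (14, 'bb')
  14 → (3, 'bbaaaaabaabbb')
  15 → (13, 'bbb')

[5, 6, 7, 0, 8, 1, 11, 9, 2, 12, 15, 4, 10, 14, 3, 13]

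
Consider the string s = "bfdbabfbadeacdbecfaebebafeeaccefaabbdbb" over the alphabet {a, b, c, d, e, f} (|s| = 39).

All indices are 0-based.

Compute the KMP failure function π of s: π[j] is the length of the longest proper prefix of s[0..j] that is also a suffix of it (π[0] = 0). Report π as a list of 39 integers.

[0, 0, 0, 1, 0, 1, 2, 1, 0, 0, 0, 0, 0, 0, 1, 0, 0, 0, 0, 0, 1, 0, 1, 0, 0, 0, 0, 0, 0, 0, 0, 0, 0, 0, 1, 1, 0, 1, 1]

π[0] = 0
j=1 s[j]='f': π[1]=0 (border '')
j=2 s[j]='d': π[2]=0 (border '')
j=3 s[j]='b': π[3]=1 (border 'b')
j=4 s[j]='a': k: 1→0; π[4]=0 (border '')
j=5 s[j]='b': π[5]=1 (border 'b')
j=6 s[j]='f': π[6]=2 (border 'bf')
j=7 s[j]='b': k: 2→0; π[7]=1 (border 'b')
j=8 s[j]='a': k: 1→0; π[8]=0 (border '')
j=9 s[j]='d': π[9]=0 (border '')
j=10 s[j]='e': π[10]=0 (border '')
j=11 s[j]='a': π[11]=0 (border '')
j=12 s[j]='c': π[12]=0 (border '')
j=13 s[j]='d': π[13]=0 (border '')
j=14 s[j]='b': π[14]=1 (border 'b')
j=15 s[j]='e': k: 1→0; π[15]=0 (border '')
j=16 s[j]='c': π[16]=0 (border '')
j=17 s[j]='f': π[17]=0 (border '')
j=18 s[j]='a': π[18]=0 (border '')
j=19 s[j]='e': π[19]=0 (border '')
j=20 s[j]='b': π[20]=1 (border 'b')
j=21 s[j]='e': k: 1→0; π[21]=0 (border '')
j=22 s[j]='b': π[22]=1 (border 'b')
j=23 s[j]='a': k: 1→0; π[23]=0 (border '')
j=24 s[j]='f': π[24]=0 (border '')
j=25 s[j]='e': π[25]=0 (border '')
j=26 s[j]='e': π[26]=0 (border '')
j=27 s[j]='a': π[27]=0 (border '')
j=28 s[j]='c': π[28]=0 (border '')
j=29 s[j]='c': π[29]=0 (border '')
j=30 s[j]='e': π[30]=0 (border '')
j=31 s[j]='f': π[31]=0 (border '')
j=32 s[j]='a': π[32]=0 (border '')
j=33 s[j]='a': π[33]=0 (border '')
j=34 s[j]='b': π[34]=1 (border 'b')
j=35 s[j]='b': k: 1→0; π[35]=1 (border 'b')
j=36 s[j]='d': k: 1→0; π[36]=0 (border '')
j=37 s[j]='b': π[37]=1 (border 'b')
j=38 s[j]='b': k: 1→0; π[38]=1 (border 'b')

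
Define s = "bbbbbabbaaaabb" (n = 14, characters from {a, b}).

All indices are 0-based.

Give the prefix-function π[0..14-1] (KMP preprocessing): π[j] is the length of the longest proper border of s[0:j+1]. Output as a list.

[0, 1, 2, 3, 4, 0, 1, 2, 0, 0, 0, 0, 1, 2]

π[0] = 0
j=1 s[j]='b': π[1]=1 (border 'b')
j=2 s[j]='b': π[2]=2 (border 'bb')
j=3 s[j]='b': π[3]=3 (border 'bbb')
j=4 s[j]='b': π[4]=4 (border 'bbbb')
j=5 s[j]='a': k: 4→3→2→1→0; π[5]=0 (border '')
j=6 s[j]='b': π[6]=1 (border 'b')
j=7 s[j]='b': π[7]=2 (border 'bb')
j=8 s[j]='a': k: 2→1→0; π[8]=0 (border '')
j=9 s[j]='a': π[9]=0 (border '')
j=10 s[j]='a': π[10]=0 (border '')
j=11 s[j]='a': π[11]=0 (border '')
j=12 s[j]='b': π[12]=1 (border 'b')
j=13 s[j]='b': π[13]=2 (border 'bb')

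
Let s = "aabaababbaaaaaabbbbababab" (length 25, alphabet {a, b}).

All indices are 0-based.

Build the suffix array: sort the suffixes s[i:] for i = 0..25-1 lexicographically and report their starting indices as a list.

[9, 10, 11, 12, 0, 3, 13, 23, 1, 21, 19, 4, 6, 14, 24, 8, 2, 22, 20, 18, 5, 7, 17, 16, 15]

rank | idx | suffix
   0 |   9 | aaaaaabbbbababab
   1 |  10 | aaaaabbbbababab
   2 |  11 | aaaabbbbababab
   3 |  12 | aaabbbbababab
   4 |   0 | aabaababbaaaaaabbbbababab
   5 |   3 | aababbaaaaaabbbbababab
   6 |  13 | aabbbbababab
   7 |  23 | ab
   8 |   1 | abaababbaaaaaabbbbababab
   9 |  21 | abab
  10 |  19 | ababab
  11 |   4 | ababbaaaaaabbbbababab
  12 |   6 | abbaaaaaabbbbababab
  13 |  14 | abbbbababab
  14 |  24 | b
  15 |   8 | baaaaaabbbbababab
  16 |   2 | baababbaaaaaabbbbababab
  17 |  22 | bab
  18 |  20 | babab
  19 |  18 | bababab
  20 |   5 | babbaaaaaabbbbababab
  21 |   7 | bbaaaaaabbbbababab
  22 |  17 | bbababab
  23 |  16 | bbbababab
  24 |  15 | bbbbababab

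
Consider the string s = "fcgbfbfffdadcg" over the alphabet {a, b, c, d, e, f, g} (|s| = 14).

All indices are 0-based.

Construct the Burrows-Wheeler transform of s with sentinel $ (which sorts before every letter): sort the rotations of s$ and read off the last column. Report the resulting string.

rank  rotation         last
    0  $fcgbfbfffdadcg  g
    1  adcg$fcgbfbfffd  d
    2  bfbfffdadcg$fcg  g
    3  bfffdadcg$fcgbf  f
    4  cg$fcgbfbfffdad  d
    5  cgbfbfffdadcg$f  f
    6  dadcg$fcgbfbfff  f
    7  dcg$fcgbfbfffda  a
    8  fbfffdadcg$fcgb  b
    9  fcgbfbfffdadcg$  $
   10  fdadcg$fcgbfbff  f
   11  ffdadcg$fcgbfbf  f
   12  fffdadcg$fcgbfb  b
   13  g$fcgbfbfffdadc  c
   14  gbfbfffdadcg$fc  c

gdgfdffab$ffbcc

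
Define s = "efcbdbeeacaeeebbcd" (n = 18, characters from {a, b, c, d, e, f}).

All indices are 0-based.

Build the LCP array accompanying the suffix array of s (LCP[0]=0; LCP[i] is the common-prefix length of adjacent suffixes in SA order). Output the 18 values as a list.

rank→(start, suffix):
  0 → (8, 'acaeeebbcd')
  1 → (10, 'aeeebbcd')
  2 → (14, 'bbcd')
  3 → (15, 'bcd')
  4 → (3, 'bdbeeacaeeebbcd')
  5 → (5, 'beeacaeeebbcd')
  6 → (9, 'caeeebbcd')
  7 → (2, 'cbdbeeacaeeebbcd')
  8 → (16, 'cd')
  9 → (17, 'd')
  10 → (4, 'dbeeacaeeebbcd')
  11 → (7, 'eacaeeebbcd')
  12 → (13, 'ebbcd')
  13 → (6, 'eeacaeeebbcd')
  14 → (12, 'eebbcd')
  15 → (11, 'eeebbcd')
  16 → (0, 'efcbdbeeacaeeebbcd')
  17 → (1, 'fcbdbeeacaeeebbcd')

SA = [8, 10, 14, 15, 3, 5, 9, 2, 16, 17, 4, 7, 13, 6, 12, 11, 0, 1]
i: (SA[i-1],SA[i]) lcp shared
  1: (8,10) 1 'a'
  2: (10,14) 0 ''
  3: (14,15) 1 'b'
  4: (15,3) 1 'b'
  5: (3,5) 1 'b'
  6: (5,9) 0 ''
  7: (9,2) 1 'c'
  8: (2,16) 1 'c'
  9: (16,17) 0 ''
  10: (17,4) 1 'd'
  11: (4,7) 0 ''
  12: (7,13) 1 'e'
  13: (13,6) 1 'e'
  14: (6,12) 2 'ee'
  15: (12,11) 2 'ee'
  16: (11,0) 1 'e'
  17: (0,1) 0 ''

[0, 1, 0, 1, 1, 1, 0, 1, 1, 0, 1, 0, 1, 1, 2, 2, 1, 0]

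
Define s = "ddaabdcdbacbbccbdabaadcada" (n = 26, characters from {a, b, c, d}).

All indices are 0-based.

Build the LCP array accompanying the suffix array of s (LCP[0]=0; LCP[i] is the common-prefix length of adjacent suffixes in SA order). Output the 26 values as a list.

rank | idx | suffix
   0 |  25 | a
   1 |   2 | aabdcdbacbbccbdabaadcada
   2 |  19 | aadcada
   3 |  17 | abaadcada
   4 |   3 | abdcdbacbbccbdabaadcada
   5 |   9 | acbbccbdabaadcada
   6 |  23 | ada
   7 |  20 | adcada
   8 |  18 | baadcada
   9 |   8 | bacbbccbdabaadcada
  10 |  11 | bbccbdabaadcada
  11 |  12 | bccbdabaadcada
  12 |  15 | bdabaadcada
  13 |   4 | bdcdbacbbccbdabaadcada
  14 |  22 | cada
  15 |  10 | cbbccbdabaadcada
  16 |  14 | cbdabaadcada
  17 |  13 | ccbdabaadcada
  18 |   6 | cdbacbbccbdabaadcada
  19 |  24 | da
  20 |   1 | daabdcdbacbbccbdabaadcada
  21 |  16 | dabaadcada
  22 |   7 | dbacbbccbdabaadcada
  23 |  21 | dcada
  24 |   5 | dcdbacbbccbdabaadcada
  25 |   0 | ddaabdcdbacbbccbdabaadcada

SA = [25, 2, 19, 17, 3, 9, 23, 20, 18, 8, 11, 12, 15, 4, 22, 10, 14, 13, 6, 24, 1, 16, 7, 21, 5, 0]
i: (SA[i-1],SA[i]) lcp shared
  1: (25,2) 1 'a'
  2: (2,19) 2 'aa'
  3: (19,17) 1 'a'
  4: (17,3) 2 'ab'
  5: (3,9) 1 'a'
  6: (9,23) 1 'a'
  7: (23,20) 2 'ad'
  8: (20,18) 0 ''
  9: (18,8) 2 'ba'
  10: (8,11) 1 'b'
  11: (11,12) 1 'b'
  12: (12,15) 1 'b'
  13: (15,4) 2 'bd'
  14: (4,22) 0 ''
  15: (22,10) 1 'c'
  16: (10,14) 2 'cb'
  17: (14,13) 1 'c'
  18: (13,6) 1 'c'
  19: (6,24) 0 ''
  20: (24,1) 2 'da'
  21: (1,16) 2 'da'
  22: (16,7) 1 'd'
  23: (7,21) 1 'd'
  24: (21,5) 2 'dc'
  25: (5,0) 1 'd'

[0, 1, 2, 1, 2, 1, 1, 2, 0, 2, 1, 1, 1, 2, 0, 1, 2, 1, 1, 0, 2, 2, 1, 1, 2, 1]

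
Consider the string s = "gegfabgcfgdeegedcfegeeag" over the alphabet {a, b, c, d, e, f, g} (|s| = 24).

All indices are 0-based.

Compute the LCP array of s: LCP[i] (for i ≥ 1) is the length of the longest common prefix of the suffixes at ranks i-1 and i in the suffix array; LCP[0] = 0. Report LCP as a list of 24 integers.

rank→(start, suffix):
  0 → (4, 'abgcfgdeegedcfegeeag')
  1 → (22, 'ag')
  2 → (5, 'bgcfgdeegedcfegeeag')
  3 → (16, 'cfegeeag')
  4 → (7, 'cfgdeegedcfegeeag')
  5 → (15, 'dcfegeeag')
  6 → (10, 'deegedcfegeeag')
  7 → (21, 'eag')
  8 → (14, 'edcfegeeag')
  9 → (20, 'eeag')
  10 → (11, 'eegedcfegeeag')
  11 → (12, 'egedcfegeeag')
  12 → (18, 'egeeag')
  13 → (1, 'egfabgcfgdeegedcfegeeag')
  14 → (3, 'fabgcfgdeegedcfegeeag')
  15 → (17, 'fegeeag')
  16 → (8, 'fgdeegedcfegeeag')
  17 → (23, 'g')
  18 → (6, 'gcfgdeegedcfegeeag')
  19 → (9, 'gdeegedcfegeeag')
  20 → (13, 'gedcfegeeag')
  21 → (19, 'geeag')
  22 → (0, 'gegfabgcfgdeegedcfegeeag')
  23 → (2, 'gfabgcfgdeegedcfegeeag')

SA = [4, 22, 5, 16, 7, 15, 10, 21, 14, 20, 11, 12, 18, 1, 3, 17, 8, 23, 6, 9, 13, 19, 0, 2]
rank  pair      lcp
   1  s[4:],s[22:]  1  'a'
   2  s[22:],s[5:]  0  ''
   3  s[5:],s[16:]  0  ''
   4  s[16:],s[7:]  2  'cf'
   5  s[7:],s[15:]  0  ''
   6  s[15:],s[10:]  1  'd'
   7  s[10:],s[21:]  0  ''
   8  s[21:],s[14:]  1  'e'
   9  s[14:],s[20:]  1  'e'
  10  s[20:],s[11:]  2  'ee'
  11  s[11:],s[12:]  1  'e'
  12  s[12:],s[18:]  3  'ege'
  13  s[18:],s[1:]  2  'eg'
  14  s[1:],s[3:]  0  ''
  15  s[3:],s[17:]  1  'f'
  16  s[17:],s[8:]  1  'f'
  17  s[8:],s[23:]  0  ''
  18  s[23:],s[6:]  1  'g'
  19  s[6:],s[9:]  1  'g'
  20  s[9:],s[13:]  1  'g'
  21  s[13:],s[19:]  2  'ge'
  22  s[19:],s[0:]  2  'ge'
  23  s[0:],s[2:]  1  'g'

[0, 1, 0, 0, 2, 0, 1, 0, 1, 1, 2, 1, 3, 2, 0, 1, 1, 0, 1, 1, 1, 2, 2, 1]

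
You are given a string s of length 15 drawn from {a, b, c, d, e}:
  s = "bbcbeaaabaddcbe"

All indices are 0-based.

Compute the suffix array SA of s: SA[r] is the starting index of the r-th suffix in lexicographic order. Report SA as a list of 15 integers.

[5, 6, 7, 9, 8, 0, 1, 13, 3, 12, 2, 11, 10, 14, 4]

rank | idx | suffix
   0 |   5 | aaabaddcbe
   1 |   6 | aabaddcbe
   2 |   7 | abaddcbe
   3 |   9 | addcbe
   4 |   8 | baddcbe
   5 |   0 | bbcbeaaabaddcbe
   6 |   1 | bcbeaaabaddcbe
   7 |  13 | be
   8 |   3 | beaaabaddcbe
   9 |  12 | cbe
  10 |   2 | cbeaaabaddcbe
  11 |  11 | dcbe
  12 |  10 | ddcbe
  13 |  14 | e
  14 |   4 | eaaabaddcbe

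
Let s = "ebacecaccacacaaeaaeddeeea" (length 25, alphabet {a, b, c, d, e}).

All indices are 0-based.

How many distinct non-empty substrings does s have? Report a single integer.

290

rank | idx | suffix
   0 |  24 | a
   1 |  13 | aaeaaeddeeea
   2 |  16 | aaeddeeea
   3 |  11 | acaaeaaeddeeea
   4 |   9 | acacaaeaaeddeeea
   5 |   6 | accacacaaeaaeddeeea
   6 |   2 | acecaccacacaaeaaeddeeea
   7 |  14 | aeaaeddeeea
   8 |  17 | aeddeeea
   9 |   1 | bacecaccacacaaeaaeddeeea
  10 |  12 | caaeaaeddeeea
  11 |  10 | cacaaeaaeddeeea
  12 |   8 | cacacaaeaaeddeeea
  13 |   5 | caccacacaaeaaeddeeea
  14 |   7 | ccacacaaeaaeddeeea
  15 |   3 | cecaccacacaaeaaeddeeea
  16 |  19 | ddeeea
  17 |  20 | deeea
  18 |  23 | ea
  19 |  15 | eaaeddeeea
  20 |   0 | ebacecaccacacaaeaaeddeeea
  21 |   4 | ecaccacacaaeaaeddeeea
  22 |  18 | eddeeea
  23 |  22 | eea
  24 |  21 | eeea

SA = [24, 13, 16, 11, 9, 6, 2, 14, 17, 1, 12, 10, 8, 5, 7, 3, 19, 20, 23, 15, 0, 4, 18, 22, 21]
rank  pair      lcp
   1  s[24:],s[13:]  1  'a'
   2  s[13:],s[16:]  3  'aae'
   3  s[16:],s[11:]  1  'a'
   4  s[11:],s[9:]  3  'aca'
   5  s[9:],s[6:]  2  'ac'
   6  s[6:],s[2:]  2  'ac'
   7  s[2:],s[14:]  1  'a'
   8  s[14:],s[17:]  2  'ae'
   9  s[17:],s[1:]  0  ''
  10  s[1:],s[12:]  0  ''
  11  s[12:],s[10:]  2  'ca'
  12  s[10:],s[8:]  4  'caca'
  13  s[8:],s[5:]  3  'cac'
  14  s[5:],s[7:]  1  'c'
  15  s[7:],s[3:]  1  'c'
  16  s[3:],s[19:]  0  ''
  17  s[19:],s[20:]  1  'd'
  18  s[20:],s[23:]  0  ''
  19  s[23:],s[15:]  2  'ea'
  20  s[15:],s[0:]  1  'e'
  21  s[0:],s[4:]  1  'e'
  22  s[4:],s[18:]  1  'e'
  23  s[18:],s[22:]  1  'e'
  24  s[22:],s[21:]  2  'ee'

n(n+1)/2 = 25·26/2 = 325
Σ LCP = 0 + 1 + 3 + 1 + 3 + 2 + 2 + 1 + 2 + 0 + 0 + 2 + 4 + 3 + 1 + 1 + 0 + 1 + 0 + 2 + 1 + 1 + 1 + 1 + 2 = 35
distinct = 325 − 35 = 290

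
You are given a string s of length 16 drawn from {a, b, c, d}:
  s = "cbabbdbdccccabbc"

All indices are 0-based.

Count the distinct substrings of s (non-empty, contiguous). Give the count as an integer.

117

sorted suffixes:
  #0 SA[0]=12  'abbc'
  #1 SA[1]=2  'abbdbdccccabbc'
  #2 SA[2]=1  'babbdbdccccabbc'
  #3 SA[3]=13  'bbc'
  #4 SA[4]=3  'bbdbdccccabbc'
  #5 SA[5]=14  'bc'
  #6 SA[6]=4  'bdbdccccabbc'
  #7 SA[7]=6  'bdccccabbc'
  #8 SA[8]=15  'c'
  #9 SA[9]=11  'cabbc'
  #10 SA[10]=0  'cbabbdbdccccabbc'
  #11 SA[11]=10  'ccabbc'
  #12 SA[12]=9  'cccabbc'
  #13 SA[13]=8  'ccccabbc'
  #14 SA[14]=5  'dbdccccabbc'
  #15 SA[15]=7  'dccccabbc'

SA = [12, 2, 1, 13, 3, 14, 4, 6, 15, 11, 0, 10, 9, 8, 5, 7]
i: (SA[i-1],SA[i]) lcp shared
  1: (12,2) 3 'abb'
  2: (2,1) 0 ''
  3: (1,13) 1 'b'
  4: (13,3) 2 'bb'
  5: (3,14) 1 'b'
  6: (14,4) 1 'b'
  7: (4,6) 2 'bd'
  8: (6,15) 0 ''
  9: (15,11) 1 'c'
  10: (11,0) 1 'c'
  11: (0,10) 1 'c'
  12: (10,9) 2 'cc'
  13: (9,8) 3 'ccc'
  14: (8,5) 0 ''
  15: (5,7) 1 'd'

n(n+1)/2 = 16·17/2 = 136
Σ LCP = 0 + 3 + 0 + 1 + 2 + 1 + 1 + 2 + 0 + 1 + 1 + 1 + 2 + 3 + 0 + 1 = 19
distinct = 136 − 19 = 117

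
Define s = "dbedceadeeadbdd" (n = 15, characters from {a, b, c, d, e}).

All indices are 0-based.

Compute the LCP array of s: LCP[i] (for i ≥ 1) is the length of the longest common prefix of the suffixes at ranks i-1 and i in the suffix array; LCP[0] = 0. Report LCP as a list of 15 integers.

[0, 2, 0, 1, 0, 0, 1, 2, 1, 1, 1, 0, 3, 1, 1]

rank | idx | suffix
   0 |  10 | adbdd
   1 |   6 | adeeadbdd
   2 |  12 | bdd
   3 |   1 | bedceadeeadbdd
   4 |   4 | ceadeeadbdd
   5 |  14 | d
   6 |  11 | dbdd
   7 |   0 | dbedceadeeadbdd
   8 |   3 | dceadeeadbdd
   9 |  13 | dd
  10 |   7 | deeadbdd
  11 |   9 | eadbdd
  12 |   5 | eadeeadbdd
  13 |   2 | edceadeeadbdd
  14 |   8 | eeadbdd

SA = [10, 6, 12, 1, 4, 14, 11, 0, 3, 13, 7, 9, 5, 2, 8]
rank  pair      lcp
   1  s[10:],s[6:]  2  'ad'
   2  s[6:],s[12:]  0  ''
   3  s[12:],s[1:]  1  'b'
   4  s[1:],s[4:]  0  ''
   5  s[4:],s[14:]  0  ''
   6  s[14:],s[11:]  1  'd'
   7  s[11:],s[0:]  2  'db'
   8  s[0:],s[3:]  1  'd'
   9  s[3:],s[13:]  1  'd'
  10  s[13:],s[7:]  1  'd'
  11  s[7:],s[9:]  0  ''
  12  s[9:],s[5:]  3  'ead'
  13  s[5:],s[2:]  1  'e'
  14  s[2:],s[8:]  1  'e'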